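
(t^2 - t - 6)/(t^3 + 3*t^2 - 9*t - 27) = (t + 2)/(t^2 + 6*t + 9)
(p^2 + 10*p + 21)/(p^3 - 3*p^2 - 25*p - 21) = (p + 7)/(p^2 - 6*p - 7)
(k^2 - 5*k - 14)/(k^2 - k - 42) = (k + 2)/(k + 6)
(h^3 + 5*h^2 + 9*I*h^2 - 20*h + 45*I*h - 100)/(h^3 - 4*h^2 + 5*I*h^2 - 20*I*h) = (h^2 + h*(5 + 4*I) + 20*I)/(h*(h - 4))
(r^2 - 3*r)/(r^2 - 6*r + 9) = r/(r - 3)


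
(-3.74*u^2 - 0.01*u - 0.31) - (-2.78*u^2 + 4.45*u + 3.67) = -0.96*u^2 - 4.46*u - 3.98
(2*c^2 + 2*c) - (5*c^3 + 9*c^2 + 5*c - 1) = -5*c^3 - 7*c^2 - 3*c + 1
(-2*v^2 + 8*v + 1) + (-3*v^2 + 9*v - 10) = -5*v^2 + 17*v - 9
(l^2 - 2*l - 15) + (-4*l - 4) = l^2 - 6*l - 19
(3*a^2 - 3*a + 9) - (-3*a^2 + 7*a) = 6*a^2 - 10*a + 9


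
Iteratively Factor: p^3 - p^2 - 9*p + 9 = (p - 1)*(p^2 - 9) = (p - 3)*(p - 1)*(p + 3)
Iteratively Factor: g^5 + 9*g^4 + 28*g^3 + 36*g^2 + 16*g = (g + 1)*(g^4 + 8*g^3 + 20*g^2 + 16*g) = (g + 1)*(g + 2)*(g^3 + 6*g^2 + 8*g) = g*(g + 1)*(g + 2)*(g^2 + 6*g + 8) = g*(g + 1)*(g + 2)*(g + 4)*(g + 2)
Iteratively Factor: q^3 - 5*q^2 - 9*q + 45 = (q - 5)*(q^2 - 9) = (q - 5)*(q + 3)*(q - 3)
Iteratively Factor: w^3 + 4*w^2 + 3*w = (w)*(w^2 + 4*w + 3) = w*(w + 3)*(w + 1)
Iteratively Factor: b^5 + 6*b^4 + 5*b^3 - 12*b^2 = (b + 3)*(b^4 + 3*b^3 - 4*b^2) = b*(b + 3)*(b^3 + 3*b^2 - 4*b) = b*(b + 3)*(b + 4)*(b^2 - b) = b*(b - 1)*(b + 3)*(b + 4)*(b)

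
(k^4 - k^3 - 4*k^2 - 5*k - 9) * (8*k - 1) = 8*k^5 - 9*k^4 - 31*k^3 - 36*k^2 - 67*k + 9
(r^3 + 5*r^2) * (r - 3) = r^4 + 2*r^3 - 15*r^2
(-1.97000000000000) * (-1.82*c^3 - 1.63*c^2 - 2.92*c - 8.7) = 3.5854*c^3 + 3.2111*c^2 + 5.7524*c + 17.139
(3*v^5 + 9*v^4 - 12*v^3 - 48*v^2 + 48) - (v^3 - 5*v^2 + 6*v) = 3*v^5 + 9*v^4 - 13*v^3 - 43*v^2 - 6*v + 48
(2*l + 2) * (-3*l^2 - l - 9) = -6*l^3 - 8*l^2 - 20*l - 18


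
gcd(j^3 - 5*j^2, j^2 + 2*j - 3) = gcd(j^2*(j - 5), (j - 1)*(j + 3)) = 1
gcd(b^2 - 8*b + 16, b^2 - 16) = b - 4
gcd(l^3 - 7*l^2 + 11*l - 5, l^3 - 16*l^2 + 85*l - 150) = l - 5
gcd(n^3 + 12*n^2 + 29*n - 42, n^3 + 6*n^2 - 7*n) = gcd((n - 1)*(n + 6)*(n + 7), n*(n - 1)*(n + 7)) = n^2 + 6*n - 7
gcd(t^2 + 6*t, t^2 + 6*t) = t^2 + 6*t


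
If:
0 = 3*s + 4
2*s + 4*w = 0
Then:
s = -4/3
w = 2/3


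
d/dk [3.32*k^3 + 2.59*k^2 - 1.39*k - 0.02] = 9.96*k^2 + 5.18*k - 1.39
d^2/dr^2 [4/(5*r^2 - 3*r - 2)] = 8*(25*r^2 - 15*r - (10*r - 3)^2 - 10)/(-5*r^2 + 3*r + 2)^3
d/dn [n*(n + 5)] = 2*n + 5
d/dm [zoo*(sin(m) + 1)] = zoo*cos(m)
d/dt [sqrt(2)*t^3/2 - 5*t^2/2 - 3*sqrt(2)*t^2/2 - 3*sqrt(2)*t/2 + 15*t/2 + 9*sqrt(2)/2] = 3*sqrt(2)*t^2/2 - 5*t - 3*sqrt(2)*t - 3*sqrt(2)/2 + 15/2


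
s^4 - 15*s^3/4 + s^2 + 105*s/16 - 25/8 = (s - 5/2)*(s - 2)*(s - 1/2)*(s + 5/4)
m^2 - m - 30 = (m - 6)*(m + 5)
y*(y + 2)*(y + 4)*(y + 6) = y^4 + 12*y^3 + 44*y^2 + 48*y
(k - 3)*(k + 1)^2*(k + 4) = k^4 + 3*k^3 - 9*k^2 - 23*k - 12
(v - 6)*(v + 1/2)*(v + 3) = v^3 - 5*v^2/2 - 39*v/2 - 9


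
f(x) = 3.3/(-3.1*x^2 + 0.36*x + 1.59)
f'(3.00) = 0.09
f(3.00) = -0.13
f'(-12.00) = -0.00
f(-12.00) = -0.01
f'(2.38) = 0.21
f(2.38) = -0.22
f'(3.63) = 0.05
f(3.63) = -0.09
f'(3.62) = 0.05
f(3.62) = -0.09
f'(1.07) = 8.36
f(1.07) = -2.10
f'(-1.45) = -1.04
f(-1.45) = -0.61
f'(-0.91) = -11.64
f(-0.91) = -2.53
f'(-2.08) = -0.28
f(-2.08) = -0.26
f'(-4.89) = -0.02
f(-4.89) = -0.04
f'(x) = 3.3*(6.2*x - 0.36)/(-3.1*x^2 + 0.36*x + 1.59)^2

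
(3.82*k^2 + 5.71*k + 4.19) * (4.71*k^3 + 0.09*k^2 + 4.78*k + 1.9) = 17.9922*k^5 + 27.2379*k^4 + 38.5084*k^3 + 34.9289*k^2 + 30.8772*k + 7.961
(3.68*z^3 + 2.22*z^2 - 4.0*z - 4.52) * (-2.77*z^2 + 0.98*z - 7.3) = -10.1936*z^5 - 2.543*z^4 - 13.6084*z^3 - 7.6056*z^2 + 24.7704*z + 32.996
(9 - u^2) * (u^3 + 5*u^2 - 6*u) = -u^5 - 5*u^4 + 15*u^3 + 45*u^2 - 54*u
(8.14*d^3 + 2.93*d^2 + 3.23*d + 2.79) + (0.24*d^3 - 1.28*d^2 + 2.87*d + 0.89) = 8.38*d^3 + 1.65*d^2 + 6.1*d + 3.68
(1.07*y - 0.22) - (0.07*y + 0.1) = 1.0*y - 0.32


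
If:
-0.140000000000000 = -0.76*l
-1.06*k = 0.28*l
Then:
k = -0.05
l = 0.18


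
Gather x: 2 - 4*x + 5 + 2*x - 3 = 4 - 2*x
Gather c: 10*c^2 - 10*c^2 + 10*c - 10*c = 0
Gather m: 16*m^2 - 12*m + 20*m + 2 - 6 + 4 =16*m^2 + 8*m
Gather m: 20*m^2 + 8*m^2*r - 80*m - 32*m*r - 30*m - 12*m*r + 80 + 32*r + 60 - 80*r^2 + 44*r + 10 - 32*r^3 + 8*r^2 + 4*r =m^2*(8*r + 20) + m*(-44*r - 110) - 32*r^3 - 72*r^2 + 80*r + 150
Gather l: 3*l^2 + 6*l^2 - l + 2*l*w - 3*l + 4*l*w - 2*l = 9*l^2 + l*(6*w - 6)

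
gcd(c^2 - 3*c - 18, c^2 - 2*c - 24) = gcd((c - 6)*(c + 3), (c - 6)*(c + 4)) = c - 6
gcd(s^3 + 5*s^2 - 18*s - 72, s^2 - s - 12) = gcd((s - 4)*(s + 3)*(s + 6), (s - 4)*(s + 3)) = s^2 - s - 12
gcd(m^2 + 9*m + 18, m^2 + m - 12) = 1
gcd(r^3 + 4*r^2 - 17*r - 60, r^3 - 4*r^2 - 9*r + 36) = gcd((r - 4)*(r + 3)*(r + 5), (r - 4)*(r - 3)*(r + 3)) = r^2 - r - 12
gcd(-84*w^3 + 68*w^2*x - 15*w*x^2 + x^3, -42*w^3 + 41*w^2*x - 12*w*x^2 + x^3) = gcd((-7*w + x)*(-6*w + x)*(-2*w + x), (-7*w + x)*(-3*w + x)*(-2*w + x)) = 14*w^2 - 9*w*x + x^2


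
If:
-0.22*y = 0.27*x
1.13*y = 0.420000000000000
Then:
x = -0.30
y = 0.37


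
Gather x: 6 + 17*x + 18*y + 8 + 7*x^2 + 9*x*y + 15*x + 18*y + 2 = 7*x^2 + x*(9*y + 32) + 36*y + 16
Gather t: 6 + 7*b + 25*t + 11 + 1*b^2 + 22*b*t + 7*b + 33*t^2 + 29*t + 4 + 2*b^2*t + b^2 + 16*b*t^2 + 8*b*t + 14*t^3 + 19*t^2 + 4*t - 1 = 2*b^2 + 14*b + 14*t^3 + t^2*(16*b + 52) + t*(2*b^2 + 30*b + 58) + 20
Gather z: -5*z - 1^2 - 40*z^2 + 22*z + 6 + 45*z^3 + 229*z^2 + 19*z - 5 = 45*z^3 + 189*z^2 + 36*z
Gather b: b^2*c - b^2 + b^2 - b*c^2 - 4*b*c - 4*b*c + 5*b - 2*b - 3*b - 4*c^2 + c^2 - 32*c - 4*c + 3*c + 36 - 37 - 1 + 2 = b^2*c + b*(-c^2 - 8*c) - 3*c^2 - 33*c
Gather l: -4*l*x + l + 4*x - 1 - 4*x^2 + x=l*(1 - 4*x) - 4*x^2 + 5*x - 1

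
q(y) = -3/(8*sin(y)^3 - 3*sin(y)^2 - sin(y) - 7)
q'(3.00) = 0.08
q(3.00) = 0.42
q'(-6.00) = -0.04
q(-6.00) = 0.41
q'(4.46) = -0.08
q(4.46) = 0.19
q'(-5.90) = 0.01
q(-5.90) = 0.41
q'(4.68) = -0.01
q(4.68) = 0.18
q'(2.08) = -0.75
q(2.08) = 0.62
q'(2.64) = -0.08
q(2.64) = 0.41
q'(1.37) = 0.87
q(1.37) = 0.90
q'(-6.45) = 0.04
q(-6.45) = 0.43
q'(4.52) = -0.06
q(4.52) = 0.18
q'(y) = -3*(-24*sin(y)^2*cos(y) + 6*sin(y)*cos(y) + cos(y))/(8*sin(y)^3 - 3*sin(y)^2 - sin(y) - 7)^2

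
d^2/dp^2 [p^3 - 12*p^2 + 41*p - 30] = 6*p - 24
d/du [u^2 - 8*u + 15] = 2*u - 8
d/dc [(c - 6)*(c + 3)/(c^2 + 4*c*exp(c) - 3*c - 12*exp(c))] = (-(c - 6)*(c + 3)*(4*c*exp(c) + 2*c - 8*exp(c) - 3) + (2*c - 3)*(c^2 + 4*c*exp(c) - 3*c - 12*exp(c)))/(c^2 + 4*c*exp(c) - 3*c - 12*exp(c))^2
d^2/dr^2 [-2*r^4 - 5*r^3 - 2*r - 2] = 6*r*(-4*r - 5)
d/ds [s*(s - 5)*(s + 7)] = 3*s^2 + 4*s - 35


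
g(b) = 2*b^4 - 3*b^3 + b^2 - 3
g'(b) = 8*b^3 - 9*b^2 + 2*b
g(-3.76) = 570.35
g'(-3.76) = -560.02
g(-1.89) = 46.35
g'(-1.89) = -89.94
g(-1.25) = 9.30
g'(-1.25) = -32.19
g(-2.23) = 84.70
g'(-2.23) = -137.93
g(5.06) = 945.03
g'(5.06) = 816.12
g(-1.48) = 18.51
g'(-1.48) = -48.61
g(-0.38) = -2.65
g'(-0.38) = -2.50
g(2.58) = 40.75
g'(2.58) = 82.64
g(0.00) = -3.00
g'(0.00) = 0.00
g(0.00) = -3.00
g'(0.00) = 0.00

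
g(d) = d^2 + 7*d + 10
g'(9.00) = 25.00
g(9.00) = 154.00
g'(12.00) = 31.00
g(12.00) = 238.00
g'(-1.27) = 4.46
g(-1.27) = 2.72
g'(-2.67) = 1.66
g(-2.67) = -1.56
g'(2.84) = 12.68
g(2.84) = 37.95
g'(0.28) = 7.56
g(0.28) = 12.04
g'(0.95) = 8.90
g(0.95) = 17.55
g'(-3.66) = -0.32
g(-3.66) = -2.22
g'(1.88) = 10.76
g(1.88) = 26.69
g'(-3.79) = -0.58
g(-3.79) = -2.17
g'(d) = 2*d + 7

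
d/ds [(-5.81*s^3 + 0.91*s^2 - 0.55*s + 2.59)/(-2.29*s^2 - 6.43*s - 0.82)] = (13.3049*s^4 + 74.7166*s^3 + 7.1818*s^2 + 10.3698*s + 17.1047)/(5.2441*s^4 + 29.4494*s^3 + 45.1005*s^2 + 10.5452*s + 0.6724)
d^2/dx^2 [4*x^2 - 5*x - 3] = 8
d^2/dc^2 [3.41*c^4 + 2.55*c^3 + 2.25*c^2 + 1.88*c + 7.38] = 40.92*c^2 + 15.3*c + 4.5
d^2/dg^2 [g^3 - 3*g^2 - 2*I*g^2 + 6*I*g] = 6*g - 6 - 4*I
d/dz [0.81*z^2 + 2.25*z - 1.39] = 1.62*z + 2.25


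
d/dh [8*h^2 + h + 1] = 16*h + 1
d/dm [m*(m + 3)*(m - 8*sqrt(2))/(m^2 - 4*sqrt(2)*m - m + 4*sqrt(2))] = (m*(m + 3)*(m - 8*sqrt(2))*(-2*m + 1 + 4*sqrt(2)) + (m*(m + 3) + m*(m - 8*sqrt(2)) + (m + 3)*(m - 8*sqrt(2)))*(m^2 - 4*sqrt(2)*m - m + 4*sqrt(2)))/(m^2 - 4*sqrt(2)*m - m + 4*sqrt(2))^2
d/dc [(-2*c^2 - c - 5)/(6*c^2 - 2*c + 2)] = (5*c^2 + 26*c - 6)/(2*(9*c^4 - 6*c^3 + 7*c^2 - 2*c + 1))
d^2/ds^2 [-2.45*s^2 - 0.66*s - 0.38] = -4.90000000000000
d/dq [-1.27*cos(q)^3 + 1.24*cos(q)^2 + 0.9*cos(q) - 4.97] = (3.81*cos(q)^2 - 2.48*cos(q) - 0.9)*sin(q)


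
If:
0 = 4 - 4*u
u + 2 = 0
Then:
No Solution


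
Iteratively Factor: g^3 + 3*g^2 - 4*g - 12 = (g - 2)*(g^2 + 5*g + 6) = (g - 2)*(g + 3)*(g + 2)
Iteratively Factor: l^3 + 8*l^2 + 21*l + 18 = (l + 2)*(l^2 + 6*l + 9) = (l + 2)*(l + 3)*(l + 3)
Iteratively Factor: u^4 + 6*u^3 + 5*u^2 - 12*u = (u + 3)*(u^3 + 3*u^2 - 4*u) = u*(u + 3)*(u^2 + 3*u - 4) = u*(u - 1)*(u + 3)*(u + 4)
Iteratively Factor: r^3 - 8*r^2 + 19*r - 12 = (r - 1)*(r^2 - 7*r + 12) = (r - 3)*(r - 1)*(r - 4)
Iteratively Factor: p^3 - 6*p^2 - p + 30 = (p - 5)*(p^2 - p - 6) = (p - 5)*(p - 3)*(p + 2)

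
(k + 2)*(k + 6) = k^2 + 8*k + 12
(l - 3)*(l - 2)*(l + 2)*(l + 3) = l^4 - 13*l^2 + 36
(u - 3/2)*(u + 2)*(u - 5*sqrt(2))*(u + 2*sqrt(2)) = u^4 - 3*sqrt(2)*u^3 + u^3/2 - 23*u^2 - 3*sqrt(2)*u^2/2 - 10*u + 9*sqrt(2)*u + 60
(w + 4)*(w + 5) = w^2 + 9*w + 20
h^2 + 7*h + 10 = (h + 2)*(h + 5)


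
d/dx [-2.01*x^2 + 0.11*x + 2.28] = 0.11 - 4.02*x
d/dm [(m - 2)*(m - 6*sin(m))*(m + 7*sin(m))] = (2 - m)*(m + 7*sin(m))*(6*cos(m) - 1) + (m - 2)*(m - 6*sin(m))*(7*cos(m) + 1) + (m - 6*sin(m))*(m + 7*sin(m))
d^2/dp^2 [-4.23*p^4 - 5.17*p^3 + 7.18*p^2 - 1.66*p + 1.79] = -50.76*p^2 - 31.02*p + 14.36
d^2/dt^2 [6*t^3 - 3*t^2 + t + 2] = 36*t - 6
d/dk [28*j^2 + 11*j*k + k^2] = 11*j + 2*k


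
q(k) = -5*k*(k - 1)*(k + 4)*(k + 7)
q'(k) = -5*k*(k - 1)*(k + 4) - 5*k*(k - 1)*(k + 7) - 5*k*(k + 4)*(k + 7) - 5*(k - 1)*(k + 4)*(k + 7) = -20*k^3 - 150*k^2 - 170*k + 140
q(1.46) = -155.11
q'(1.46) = -490.18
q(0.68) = 39.11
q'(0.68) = -51.25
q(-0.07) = -10.20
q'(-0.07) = 151.17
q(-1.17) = -209.45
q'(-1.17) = 165.60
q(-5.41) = 388.72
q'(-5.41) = -163.71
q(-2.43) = -299.01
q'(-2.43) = -45.66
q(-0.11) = -16.36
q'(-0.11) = 156.91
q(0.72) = 36.73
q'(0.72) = -67.62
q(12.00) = -200640.00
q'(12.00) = -58060.00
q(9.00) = -74880.00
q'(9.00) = -28120.00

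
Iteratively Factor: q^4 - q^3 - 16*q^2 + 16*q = (q + 4)*(q^3 - 5*q^2 + 4*q) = (q - 4)*(q + 4)*(q^2 - q) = q*(q - 4)*(q + 4)*(q - 1)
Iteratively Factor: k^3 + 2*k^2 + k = (k)*(k^2 + 2*k + 1) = k*(k + 1)*(k + 1)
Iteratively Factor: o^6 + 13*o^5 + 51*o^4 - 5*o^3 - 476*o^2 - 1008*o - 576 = (o + 4)*(o^5 + 9*o^4 + 15*o^3 - 65*o^2 - 216*o - 144) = (o + 1)*(o + 4)*(o^4 + 8*o^3 + 7*o^2 - 72*o - 144) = (o + 1)*(o + 4)^2*(o^3 + 4*o^2 - 9*o - 36) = (o + 1)*(o + 4)^3*(o^2 - 9) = (o + 1)*(o + 3)*(o + 4)^3*(o - 3)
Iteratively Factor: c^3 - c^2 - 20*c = (c + 4)*(c^2 - 5*c) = (c - 5)*(c + 4)*(c)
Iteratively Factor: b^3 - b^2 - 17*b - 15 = (b + 1)*(b^2 - 2*b - 15) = (b - 5)*(b + 1)*(b + 3)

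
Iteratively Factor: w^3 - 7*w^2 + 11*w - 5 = (w - 5)*(w^2 - 2*w + 1) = (w - 5)*(w - 1)*(w - 1)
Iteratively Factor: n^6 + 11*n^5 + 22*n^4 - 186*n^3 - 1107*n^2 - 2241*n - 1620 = (n + 3)*(n^5 + 8*n^4 - 2*n^3 - 180*n^2 - 567*n - 540) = (n + 3)^2*(n^4 + 5*n^3 - 17*n^2 - 129*n - 180) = (n - 5)*(n + 3)^2*(n^3 + 10*n^2 + 33*n + 36) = (n - 5)*(n + 3)^3*(n^2 + 7*n + 12) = (n - 5)*(n + 3)^3*(n + 4)*(n + 3)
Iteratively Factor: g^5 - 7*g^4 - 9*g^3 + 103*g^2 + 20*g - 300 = (g - 2)*(g^4 - 5*g^3 - 19*g^2 + 65*g + 150) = (g - 5)*(g - 2)*(g^3 - 19*g - 30) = (g - 5)*(g - 2)*(g + 3)*(g^2 - 3*g - 10) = (g - 5)*(g - 2)*(g + 2)*(g + 3)*(g - 5)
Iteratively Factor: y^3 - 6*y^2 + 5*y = (y - 5)*(y^2 - y) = (y - 5)*(y - 1)*(y)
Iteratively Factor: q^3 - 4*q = (q + 2)*(q^2 - 2*q) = (q - 2)*(q + 2)*(q)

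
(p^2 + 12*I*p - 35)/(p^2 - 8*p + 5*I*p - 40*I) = (p + 7*I)/(p - 8)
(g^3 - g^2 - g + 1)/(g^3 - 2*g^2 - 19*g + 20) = (g^2 - 1)/(g^2 - g - 20)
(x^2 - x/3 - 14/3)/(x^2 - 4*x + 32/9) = 3*(3*x^2 - x - 14)/(9*x^2 - 36*x + 32)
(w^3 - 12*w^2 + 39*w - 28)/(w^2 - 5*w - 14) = (w^2 - 5*w + 4)/(w + 2)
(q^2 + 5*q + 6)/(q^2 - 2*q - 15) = (q + 2)/(q - 5)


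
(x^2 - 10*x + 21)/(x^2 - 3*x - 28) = (x - 3)/(x + 4)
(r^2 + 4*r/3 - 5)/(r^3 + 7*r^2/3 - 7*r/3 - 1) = (3*r - 5)/(3*r^2 - 2*r - 1)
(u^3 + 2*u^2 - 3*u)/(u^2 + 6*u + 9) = u*(u - 1)/(u + 3)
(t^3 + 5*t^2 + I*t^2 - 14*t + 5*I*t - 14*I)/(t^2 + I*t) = t + 5 - 14/t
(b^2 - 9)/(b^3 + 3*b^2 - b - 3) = (b - 3)/(b^2 - 1)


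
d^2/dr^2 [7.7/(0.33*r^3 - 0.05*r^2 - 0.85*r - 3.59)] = ((0.77 - 15.246*r)*(-0.33*r^3 + 0.05*r^2 + 0.85*r + 3.59) - 7.7*(-1.98*r^2 + 0.2*r + 1.7)*(-0.99*r^2 + 0.1*r + 0.85))/(-0.33*r^3 + 0.05*r^2 + 0.85*r + 3.59)^3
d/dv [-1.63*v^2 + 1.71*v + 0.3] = 1.71 - 3.26*v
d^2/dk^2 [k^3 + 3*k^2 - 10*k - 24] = 6*k + 6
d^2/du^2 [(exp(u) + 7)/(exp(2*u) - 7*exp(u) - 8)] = (exp(4*u) + 35*exp(3*u) - 99*exp(2*u) + 511*exp(u) - 328)*exp(u)/(exp(6*u) - 21*exp(5*u) + 123*exp(4*u) - 7*exp(3*u) - 984*exp(2*u) - 1344*exp(u) - 512)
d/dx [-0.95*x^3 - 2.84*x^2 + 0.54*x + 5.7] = -2.85*x^2 - 5.68*x + 0.54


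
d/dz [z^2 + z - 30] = 2*z + 1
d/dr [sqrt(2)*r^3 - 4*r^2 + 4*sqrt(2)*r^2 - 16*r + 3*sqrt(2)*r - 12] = 3*sqrt(2)*r^2 - 8*r + 8*sqrt(2)*r - 16 + 3*sqrt(2)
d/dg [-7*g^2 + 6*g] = 6 - 14*g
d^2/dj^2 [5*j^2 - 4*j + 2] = 10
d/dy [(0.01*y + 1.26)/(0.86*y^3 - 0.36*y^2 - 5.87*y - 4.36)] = (-0.0172*y^3 - 3.2472*y^2 + 0.9072*y + 7.3526)/(0.7396*y^6 - 0.6192*y^5 - 9.9668*y^4 - 3.2728*y^3 + 37.5961*y^2 + 51.1864*y + 19.0096)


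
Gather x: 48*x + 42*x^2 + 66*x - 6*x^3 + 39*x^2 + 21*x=-6*x^3 + 81*x^2 + 135*x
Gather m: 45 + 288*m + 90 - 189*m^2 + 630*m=-189*m^2 + 918*m + 135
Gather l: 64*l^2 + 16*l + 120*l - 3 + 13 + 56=64*l^2 + 136*l + 66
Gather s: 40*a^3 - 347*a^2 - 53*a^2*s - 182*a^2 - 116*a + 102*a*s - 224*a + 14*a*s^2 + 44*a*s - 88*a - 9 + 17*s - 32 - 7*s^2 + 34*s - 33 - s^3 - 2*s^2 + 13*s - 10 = 40*a^3 - 529*a^2 - 428*a - s^3 + s^2*(14*a - 9) + s*(-53*a^2 + 146*a + 64) - 84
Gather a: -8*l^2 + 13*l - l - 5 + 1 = -8*l^2 + 12*l - 4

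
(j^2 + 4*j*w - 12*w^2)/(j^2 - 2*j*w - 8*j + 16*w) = (j + 6*w)/(j - 8)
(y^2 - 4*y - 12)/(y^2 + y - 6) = (y^2 - 4*y - 12)/(y^2 + y - 6)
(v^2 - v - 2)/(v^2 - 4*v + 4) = (v + 1)/(v - 2)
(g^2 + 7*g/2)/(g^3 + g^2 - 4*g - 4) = g*(2*g + 7)/(2*(g^3 + g^2 - 4*g - 4))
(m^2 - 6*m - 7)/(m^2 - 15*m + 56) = (m + 1)/(m - 8)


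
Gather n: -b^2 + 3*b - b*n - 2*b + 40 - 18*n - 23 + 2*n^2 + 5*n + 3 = -b^2 + b + 2*n^2 + n*(-b - 13) + 20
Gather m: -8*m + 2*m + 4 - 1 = 3 - 6*m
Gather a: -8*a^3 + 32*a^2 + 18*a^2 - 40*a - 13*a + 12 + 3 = -8*a^3 + 50*a^2 - 53*a + 15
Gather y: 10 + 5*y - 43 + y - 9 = 6*y - 42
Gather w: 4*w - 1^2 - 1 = 4*w - 2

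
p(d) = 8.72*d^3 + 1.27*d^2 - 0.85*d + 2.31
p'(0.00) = -0.85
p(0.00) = 2.31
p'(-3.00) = 226.97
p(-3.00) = -219.15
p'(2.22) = 133.72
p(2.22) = 102.09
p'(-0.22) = -0.14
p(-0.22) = 2.47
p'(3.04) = 248.63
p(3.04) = 256.45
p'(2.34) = 148.34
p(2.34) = 119.00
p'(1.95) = 103.58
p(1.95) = 70.14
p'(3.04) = 248.63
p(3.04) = 256.45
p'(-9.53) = 2350.82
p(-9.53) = -7421.61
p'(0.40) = 4.35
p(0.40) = 2.73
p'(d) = 26.16*d^2 + 2.54*d - 0.85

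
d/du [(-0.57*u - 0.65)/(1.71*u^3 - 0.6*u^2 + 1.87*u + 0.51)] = (1.9494*u^3 + 2.9925*u^2 - 0.78*u + 0.9248)/(2.9241*u^6 - 2.052*u^5 + 6.7554*u^4 - 0.4998*u^3 + 2.8849*u^2 + 1.9074*u + 0.2601)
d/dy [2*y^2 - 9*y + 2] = 4*y - 9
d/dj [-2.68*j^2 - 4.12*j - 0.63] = -5.36*j - 4.12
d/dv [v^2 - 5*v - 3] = 2*v - 5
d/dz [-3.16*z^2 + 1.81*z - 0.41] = 1.81 - 6.32*z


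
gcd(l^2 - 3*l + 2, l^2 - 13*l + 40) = 1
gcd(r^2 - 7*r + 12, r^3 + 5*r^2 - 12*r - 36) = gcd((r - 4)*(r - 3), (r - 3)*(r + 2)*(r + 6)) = r - 3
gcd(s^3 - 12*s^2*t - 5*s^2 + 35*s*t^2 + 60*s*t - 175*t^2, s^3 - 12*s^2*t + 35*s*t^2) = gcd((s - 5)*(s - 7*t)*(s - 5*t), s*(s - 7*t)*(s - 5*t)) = s^2 - 12*s*t + 35*t^2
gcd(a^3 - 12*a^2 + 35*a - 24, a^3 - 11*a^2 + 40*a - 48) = a - 3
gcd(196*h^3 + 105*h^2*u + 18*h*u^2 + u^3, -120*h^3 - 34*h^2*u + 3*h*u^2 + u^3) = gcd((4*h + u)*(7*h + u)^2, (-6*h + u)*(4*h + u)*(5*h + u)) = 4*h + u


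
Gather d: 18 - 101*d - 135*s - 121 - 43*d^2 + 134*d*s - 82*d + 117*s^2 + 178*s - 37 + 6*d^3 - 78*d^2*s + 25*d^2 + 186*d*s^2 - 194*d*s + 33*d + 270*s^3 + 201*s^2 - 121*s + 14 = 6*d^3 + d^2*(-78*s - 18) + d*(186*s^2 - 60*s - 150) + 270*s^3 + 318*s^2 - 78*s - 126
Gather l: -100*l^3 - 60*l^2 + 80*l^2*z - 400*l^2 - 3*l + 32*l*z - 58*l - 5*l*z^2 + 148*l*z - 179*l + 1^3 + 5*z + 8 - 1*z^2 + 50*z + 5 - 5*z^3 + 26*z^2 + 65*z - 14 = -100*l^3 + l^2*(80*z - 460) + l*(-5*z^2 + 180*z - 240) - 5*z^3 + 25*z^2 + 120*z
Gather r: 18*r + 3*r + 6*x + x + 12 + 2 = 21*r + 7*x + 14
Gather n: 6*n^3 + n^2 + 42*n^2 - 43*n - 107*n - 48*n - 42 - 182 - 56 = 6*n^3 + 43*n^2 - 198*n - 280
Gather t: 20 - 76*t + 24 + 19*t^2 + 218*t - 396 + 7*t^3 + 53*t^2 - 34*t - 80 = 7*t^3 + 72*t^2 + 108*t - 432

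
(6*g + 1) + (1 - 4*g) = 2*g + 2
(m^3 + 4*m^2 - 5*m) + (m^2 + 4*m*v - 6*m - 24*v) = m^3 + 5*m^2 + 4*m*v - 11*m - 24*v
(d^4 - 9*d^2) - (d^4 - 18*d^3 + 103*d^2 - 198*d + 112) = 18*d^3 - 112*d^2 + 198*d - 112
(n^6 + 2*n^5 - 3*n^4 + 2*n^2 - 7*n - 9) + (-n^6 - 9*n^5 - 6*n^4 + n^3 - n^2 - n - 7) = -7*n^5 - 9*n^4 + n^3 + n^2 - 8*n - 16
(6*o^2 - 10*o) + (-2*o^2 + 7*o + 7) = 4*o^2 - 3*o + 7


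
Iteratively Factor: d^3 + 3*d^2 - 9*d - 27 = (d + 3)*(d^2 - 9) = (d + 3)^2*(d - 3)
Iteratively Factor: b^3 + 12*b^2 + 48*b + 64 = (b + 4)*(b^2 + 8*b + 16) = (b + 4)^2*(b + 4)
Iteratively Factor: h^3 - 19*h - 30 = (h - 5)*(h^2 + 5*h + 6) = (h - 5)*(h + 3)*(h + 2)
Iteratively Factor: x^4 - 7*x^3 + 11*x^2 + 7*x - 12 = (x - 4)*(x^3 - 3*x^2 - x + 3) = (x - 4)*(x + 1)*(x^2 - 4*x + 3) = (x - 4)*(x - 1)*(x + 1)*(x - 3)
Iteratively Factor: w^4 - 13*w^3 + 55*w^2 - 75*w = (w - 5)*(w^3 - 8*w^2 + 15*w) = (w - 5)^2*(w^2 - 3*w) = w*(w - 5)^2*(w - 3)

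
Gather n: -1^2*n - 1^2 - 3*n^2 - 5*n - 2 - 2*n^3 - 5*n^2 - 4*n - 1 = -2*n^3 - 8*n^2 - 10*n - 4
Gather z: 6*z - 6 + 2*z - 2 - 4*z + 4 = 4*z - 4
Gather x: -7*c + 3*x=-7*c + 3*x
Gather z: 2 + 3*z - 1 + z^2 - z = z^2 + 2*z + 1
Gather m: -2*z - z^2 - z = -z^2 - 3*z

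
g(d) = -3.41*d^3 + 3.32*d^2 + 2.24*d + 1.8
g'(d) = -10.23*d^2 + 6.64*d + 2.24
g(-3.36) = 161.11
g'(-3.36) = -135.56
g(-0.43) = 1.72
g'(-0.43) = -2.51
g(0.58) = 3.55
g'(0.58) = 2.65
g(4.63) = -255.11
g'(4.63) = -186.32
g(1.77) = -2.74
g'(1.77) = -18.06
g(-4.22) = 307.74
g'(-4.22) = -207.96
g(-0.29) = 1.51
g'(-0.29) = -0.55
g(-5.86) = 788.88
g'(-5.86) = -387.96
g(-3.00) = 117.03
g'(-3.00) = -109.75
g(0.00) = 1.80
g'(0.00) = 2.24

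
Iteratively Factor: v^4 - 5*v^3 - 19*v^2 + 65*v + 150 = (v - 5)*(v^3 - 19*v - 30) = (v - 5)^2*(v^2 + 5*v + 6) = (v - 5)^2*(v + 3)*(v + 2)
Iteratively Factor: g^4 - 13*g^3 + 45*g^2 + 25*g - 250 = (g + 2)*(g^3 - 15*g^2 + 75*g - 125) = (g - 5)*(g + 2)*(g^2 - 10*g + 25) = (g - 5)^2*(g + 2)*(g - 5)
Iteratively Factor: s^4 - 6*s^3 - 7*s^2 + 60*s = (s + 3)*(s^3 - 9*s^2 + 20*s) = (s - 4)*(s + 3)*(s^2 - 5*s) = s*(s - 4)*(s + 3)*(s - 5)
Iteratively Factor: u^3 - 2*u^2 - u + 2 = (u - 1)*(u^2 - u - 2) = (u - 1)*(u + 1)*(u - 2)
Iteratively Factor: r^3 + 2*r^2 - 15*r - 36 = (r + 3)*(r^2 - r - 12) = (r - 4)*(r + 3)*(r + 3)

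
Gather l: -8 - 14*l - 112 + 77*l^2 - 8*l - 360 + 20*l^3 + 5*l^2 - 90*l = 20*l^3 + 82*l^2 - 112*l - 480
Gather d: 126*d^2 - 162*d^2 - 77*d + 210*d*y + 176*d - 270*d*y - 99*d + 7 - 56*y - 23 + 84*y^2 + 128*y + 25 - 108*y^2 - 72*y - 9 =-36*d^2 - 60*d*y - 24*y^2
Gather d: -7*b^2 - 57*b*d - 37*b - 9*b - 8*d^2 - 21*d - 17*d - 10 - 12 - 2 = -7*b^2 - 46*b - 8*d^2 + d*(-57*b - 38) - 24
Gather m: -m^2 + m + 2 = -m^2 + m + 2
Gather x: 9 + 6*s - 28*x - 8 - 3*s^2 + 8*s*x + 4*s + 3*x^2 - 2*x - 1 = -3*s^2 + 10*s + 3*x^2 + x*(8*s - 30)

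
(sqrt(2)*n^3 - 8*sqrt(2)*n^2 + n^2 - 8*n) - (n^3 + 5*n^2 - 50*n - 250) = -n^3 + sqrt(2)*n^3 - 8*sqrt(2)*n^2 - 4*n^2 + 42*n + 250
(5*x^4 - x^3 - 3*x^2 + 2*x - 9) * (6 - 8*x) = -40*x^5 + 38*x^4 + 18*x^3 - 34*x^2 + 84*x - 54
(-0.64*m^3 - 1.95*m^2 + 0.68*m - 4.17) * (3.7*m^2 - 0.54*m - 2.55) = -2.368*m^5 - 6.8694*m^4 + 5.201*m^3 - 10.8237*m^2 + 0.5178*m + 10.6335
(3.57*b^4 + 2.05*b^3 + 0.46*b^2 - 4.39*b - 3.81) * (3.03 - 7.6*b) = -27.132*b^5 - 4.7629*b^4 + 2.7155*b^3 + 34.7578*b^2 + 15.6543*b - 11.5443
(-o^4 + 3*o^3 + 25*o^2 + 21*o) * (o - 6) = -o^5 + 9*o^4 + 7*o^3 - 129*o^2 - 126*o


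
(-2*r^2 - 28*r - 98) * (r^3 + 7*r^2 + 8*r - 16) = -2*r^5 - 42*r^4 - 310*r^3 - 878*r^2 - 336*r + 1568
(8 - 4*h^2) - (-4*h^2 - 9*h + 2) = 9*h + 6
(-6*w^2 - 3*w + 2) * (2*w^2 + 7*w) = -12*w^4 - 48*w^3 - 17*w^2 + 14*w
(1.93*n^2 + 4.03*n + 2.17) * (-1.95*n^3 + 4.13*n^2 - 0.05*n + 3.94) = -3.7635*n^5 + 0.112399999999999*n^4 + 12.3159*n^3 + 16.3648*n^2 + 15.7697*n + 8.5498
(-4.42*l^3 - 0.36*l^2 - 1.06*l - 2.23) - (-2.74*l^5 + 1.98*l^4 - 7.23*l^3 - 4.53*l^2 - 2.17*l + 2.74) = 2.74*l^5 - 1.98*l^4 + 2.81*l^3 + 4.17*l^2 + 1.11*l - 4.97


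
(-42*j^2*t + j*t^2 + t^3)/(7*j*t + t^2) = -6*j + t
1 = 1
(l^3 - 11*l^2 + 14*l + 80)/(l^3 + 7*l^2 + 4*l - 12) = (l^2 - 13*l + 40)/(l^2 + 5*l - 6)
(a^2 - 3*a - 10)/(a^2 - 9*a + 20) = (a + 2)/(a - 4)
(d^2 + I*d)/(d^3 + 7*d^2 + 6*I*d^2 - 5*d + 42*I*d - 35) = d/(d^2 + d*(7 + 5*I) + 35*I)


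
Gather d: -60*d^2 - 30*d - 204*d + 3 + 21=-60*d^2 - 234*d + 24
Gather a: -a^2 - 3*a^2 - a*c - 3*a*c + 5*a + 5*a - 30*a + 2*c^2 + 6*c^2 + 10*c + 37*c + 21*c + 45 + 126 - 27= -4*a^2 + a*(-4*c - 20) + 8*c^2 + 68*c + 144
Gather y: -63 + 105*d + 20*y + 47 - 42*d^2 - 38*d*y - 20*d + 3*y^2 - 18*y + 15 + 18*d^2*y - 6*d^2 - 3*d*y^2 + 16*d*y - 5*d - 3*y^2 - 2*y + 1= -48*d^2 - 3*d*y^2 + 80*d + y*(18*d^2 - 22*d)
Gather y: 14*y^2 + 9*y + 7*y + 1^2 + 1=14*y^2 + 16*y + 2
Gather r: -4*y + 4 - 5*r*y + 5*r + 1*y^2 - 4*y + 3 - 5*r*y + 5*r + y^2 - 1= r*(10 - 10*y) + 2*y^2 - 8*y + 6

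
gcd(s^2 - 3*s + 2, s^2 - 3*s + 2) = s^2 - 3*s + 2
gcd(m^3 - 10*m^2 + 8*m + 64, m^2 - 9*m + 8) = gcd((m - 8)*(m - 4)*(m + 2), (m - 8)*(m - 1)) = m - 8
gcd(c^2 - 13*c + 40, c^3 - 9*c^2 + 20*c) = c - 5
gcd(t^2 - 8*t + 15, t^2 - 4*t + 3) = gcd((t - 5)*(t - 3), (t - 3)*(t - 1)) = t - 3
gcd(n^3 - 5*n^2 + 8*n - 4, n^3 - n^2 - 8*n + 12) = n^2 - 4*n + 4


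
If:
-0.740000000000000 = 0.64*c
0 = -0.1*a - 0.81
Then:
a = -8.10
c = -1.16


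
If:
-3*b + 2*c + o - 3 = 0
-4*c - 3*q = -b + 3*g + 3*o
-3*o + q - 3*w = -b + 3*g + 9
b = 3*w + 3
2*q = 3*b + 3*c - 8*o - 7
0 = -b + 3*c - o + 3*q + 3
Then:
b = 650/101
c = 829/101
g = -2906/303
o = 595/101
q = -515/101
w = 347/303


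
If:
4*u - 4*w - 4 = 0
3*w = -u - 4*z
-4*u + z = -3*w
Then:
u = -9/8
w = -17/8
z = 15/8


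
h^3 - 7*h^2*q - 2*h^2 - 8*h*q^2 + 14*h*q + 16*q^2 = (h - 2)*(h - 8*q)*(h + q)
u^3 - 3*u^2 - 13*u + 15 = (u - 5)*(u - 1)*(u + 3)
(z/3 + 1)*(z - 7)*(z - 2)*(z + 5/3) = z^4/3 - 13*z^3/9 - 23*z^2/3 + 61*z/9 + 70/3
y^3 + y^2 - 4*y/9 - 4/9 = (y - 2/3)*(y + 2/3)*(y + 1)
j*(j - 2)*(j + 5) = j^3 + 3*j^2 - 10*j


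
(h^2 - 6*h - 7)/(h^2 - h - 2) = (h - 7)/(h - 2)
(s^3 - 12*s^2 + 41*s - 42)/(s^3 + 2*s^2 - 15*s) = (s^2 - 9*s + 14)/(s*(s + 5))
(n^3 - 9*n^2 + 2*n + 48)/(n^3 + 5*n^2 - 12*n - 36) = (n - 8)/(n + 6)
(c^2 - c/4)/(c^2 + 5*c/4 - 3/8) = 2*c/(2*c + 3)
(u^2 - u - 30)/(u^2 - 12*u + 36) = (u + 5)/(u - 6)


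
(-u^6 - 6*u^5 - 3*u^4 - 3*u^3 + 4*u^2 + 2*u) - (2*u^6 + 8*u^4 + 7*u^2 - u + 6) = -3*u^6 - 6*u^5 - 11*u^4 - 3*u^3 - 3*u^2 + 3*u - 6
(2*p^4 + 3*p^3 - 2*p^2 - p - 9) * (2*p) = 4*p^5 + 6*p^4 - 4*p^3 - 2*p^2 - 18*p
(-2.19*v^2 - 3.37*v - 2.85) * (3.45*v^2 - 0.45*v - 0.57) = -7.5555*v^4 - 10.641*v^3 - 7.0677*v^2 + 3.2034*v + 1.6245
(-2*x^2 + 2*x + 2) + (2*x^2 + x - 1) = 3*x + 1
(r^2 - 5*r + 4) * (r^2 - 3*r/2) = r^4 - 13*r^3/2 + 23*r^2/2 - 6*r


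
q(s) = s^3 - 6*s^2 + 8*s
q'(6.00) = 44.00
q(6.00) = 48.00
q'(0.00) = 8.00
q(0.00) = 0.00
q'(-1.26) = 27.88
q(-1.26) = -21.61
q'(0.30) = 4.67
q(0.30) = 1.89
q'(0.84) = 0.04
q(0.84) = 3.08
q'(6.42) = 54.61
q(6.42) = 68.67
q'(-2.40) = 54.08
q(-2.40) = -67.58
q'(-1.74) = 37.96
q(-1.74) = -37.35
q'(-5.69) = 173.41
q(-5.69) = -424.00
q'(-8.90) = 352.43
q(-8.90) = -1251.43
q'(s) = 3*s^2 - 12*s + 8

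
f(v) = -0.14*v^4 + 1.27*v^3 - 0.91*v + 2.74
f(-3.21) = -51.21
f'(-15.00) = 2746.34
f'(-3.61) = 75.09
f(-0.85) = 2.66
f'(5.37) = 22.24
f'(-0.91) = 2.67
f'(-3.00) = 48.50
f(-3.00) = -40.16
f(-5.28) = -288.21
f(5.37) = 78.10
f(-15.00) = -11357.36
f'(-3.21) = 56.87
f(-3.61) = -77.50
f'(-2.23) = 24.25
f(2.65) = 17.06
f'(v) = -0.56*v^3 + 3.81*v^2 - 0.91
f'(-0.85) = 2.19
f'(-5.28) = 187.74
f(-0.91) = 2.52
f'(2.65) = 15.42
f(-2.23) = -12.78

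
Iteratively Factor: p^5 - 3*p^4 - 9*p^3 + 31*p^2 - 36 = (p + 3)*(p^4 - 6*p^3 + 9*p^2 + 4*p - 12) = (p - 2)*(p + 3)*(p^3 - 4*p^2 + p + 6) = (p - 3)*(p - 2)*(p + 3)*(p^2 - p - 2) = (p - 3)*(p - 2)^2*(p + 3)*(p + 1)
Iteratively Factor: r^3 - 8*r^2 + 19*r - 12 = (r - 3)*(r^2 - 5*r + 4) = (r - 3)*(r - 1)*(r - 4)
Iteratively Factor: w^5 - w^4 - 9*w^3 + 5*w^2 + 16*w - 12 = (w + 2)*(w^4 - 3*w^3 - 3*w^2 + 11*w - 6) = (w - 3)*(w + 2)*(w^3 - 3*w + 2) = (w - 3)*(w + 2)^2*(w^2 - 2*w + 1) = (w - 3)*(w - 1)*(w + 2)^2*(w - 1)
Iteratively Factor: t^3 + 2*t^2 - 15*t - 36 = (t - 4)*(t^2 + 6*t + 9) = (t - 4)*(t + 3)*(t + 3)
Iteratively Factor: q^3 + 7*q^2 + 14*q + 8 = (q + 1)*(q^2 + 6*q + 8) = (q + 1)*(q + 2)*(q + 4)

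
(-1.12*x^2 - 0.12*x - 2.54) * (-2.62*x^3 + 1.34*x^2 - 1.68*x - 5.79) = 2.9344*x^5 - 1.1864*x^4 + 8.3756*x^3 + 3.2828*x^2 + 4.962*x + 14.7066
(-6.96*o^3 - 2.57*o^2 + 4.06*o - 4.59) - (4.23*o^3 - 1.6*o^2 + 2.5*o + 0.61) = -11.19*o^3 - 0.97*o^2 + 1.56*o - 5.2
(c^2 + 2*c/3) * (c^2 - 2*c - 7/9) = c^4 - 4*c^3/3 - 19*c^2/9 - 14*c/27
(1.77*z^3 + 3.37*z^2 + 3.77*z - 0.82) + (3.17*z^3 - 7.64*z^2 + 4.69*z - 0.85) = 4.94*z^3 - 4.27*z^2 + 8.46*z - 1.67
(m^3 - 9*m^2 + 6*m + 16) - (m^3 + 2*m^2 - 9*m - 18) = -11*m^2 + 15*m + 34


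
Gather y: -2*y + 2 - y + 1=3 - 3*y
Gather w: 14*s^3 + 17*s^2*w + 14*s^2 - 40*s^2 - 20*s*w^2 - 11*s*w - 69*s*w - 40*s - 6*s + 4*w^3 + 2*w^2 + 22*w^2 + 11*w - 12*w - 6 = 14*s^3 - 26*s^2 - 46*s + 4*w^3 + w^2*(24 - 20*s) + w*(17*s^2 - 80*s - 1) - 6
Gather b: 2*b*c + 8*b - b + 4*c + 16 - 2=b*(2*c + 7) + 4*c + 14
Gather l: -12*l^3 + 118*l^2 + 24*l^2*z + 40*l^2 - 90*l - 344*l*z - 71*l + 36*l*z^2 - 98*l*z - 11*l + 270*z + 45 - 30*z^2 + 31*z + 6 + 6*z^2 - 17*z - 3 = -12*l^3 + l^2*(24*z + 158) + l*(36*z^2 - 442*z - 172) - 24*z^2 + 284*z + 48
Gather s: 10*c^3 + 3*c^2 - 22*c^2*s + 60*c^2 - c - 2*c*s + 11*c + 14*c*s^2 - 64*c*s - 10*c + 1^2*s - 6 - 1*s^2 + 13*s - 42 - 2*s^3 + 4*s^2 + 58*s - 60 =10*c^3 + 63*c^2 - 2*s^3 + s^2*(14*c + 3) + s*(-22*c^2 - 66*c + 72) - 108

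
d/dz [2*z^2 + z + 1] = 4*z + 1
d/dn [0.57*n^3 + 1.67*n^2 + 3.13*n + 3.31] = 1.71*n^2 + 3.34*n + 3.13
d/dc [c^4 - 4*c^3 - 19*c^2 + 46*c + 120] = 4*c^3 - 12*c^2 - 38*c + 46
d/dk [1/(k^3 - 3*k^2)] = 3*(2 - k)/(k^3*(k - 3)^2)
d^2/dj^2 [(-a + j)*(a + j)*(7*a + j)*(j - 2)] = -2*a^2 + 42*a*j - 28*a + 12*j^2 - 12*j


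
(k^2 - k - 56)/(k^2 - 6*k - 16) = (k + 7)/(k + 2)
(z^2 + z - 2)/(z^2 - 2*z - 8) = (z - 1)/(z - 4)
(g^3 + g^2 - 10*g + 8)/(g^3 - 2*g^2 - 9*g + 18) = (g^2 + 3*g - 4)/(g^2 - 9)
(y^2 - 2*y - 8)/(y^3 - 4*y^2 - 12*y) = (y - 4)/(y*(y - 6))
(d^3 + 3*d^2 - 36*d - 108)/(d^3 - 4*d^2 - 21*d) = (d^2 - 36)/(d*(d - 7))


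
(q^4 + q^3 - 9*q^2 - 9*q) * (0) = 0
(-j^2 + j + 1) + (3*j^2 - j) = 2*j^2 + 1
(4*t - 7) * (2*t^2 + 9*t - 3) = 8*t^3 + 22*t^2 - 75*t + 21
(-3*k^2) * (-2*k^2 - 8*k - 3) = 6*k^4 + 24*k^3 + 9*k^2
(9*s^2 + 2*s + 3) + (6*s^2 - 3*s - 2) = 15*s^2 - s + 1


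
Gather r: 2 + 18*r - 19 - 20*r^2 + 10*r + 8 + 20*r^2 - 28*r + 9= 0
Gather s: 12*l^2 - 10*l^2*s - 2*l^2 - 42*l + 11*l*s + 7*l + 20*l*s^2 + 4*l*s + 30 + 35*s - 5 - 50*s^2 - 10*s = 10*l^2 - 35*l + s^2*(20*l - 50) + s*(-10*l^2 + 15*l + 25) + 25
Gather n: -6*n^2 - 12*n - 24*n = -6*n^2 - 36*n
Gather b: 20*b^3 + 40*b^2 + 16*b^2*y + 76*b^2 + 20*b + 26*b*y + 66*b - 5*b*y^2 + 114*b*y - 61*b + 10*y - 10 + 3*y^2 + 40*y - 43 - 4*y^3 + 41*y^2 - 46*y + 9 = 20*b^3 + b^2*(16*y + 116) + b*(-5*y^2 + 140*y + 25) - 4*y^3 + 44*y^2 + 4*y - 44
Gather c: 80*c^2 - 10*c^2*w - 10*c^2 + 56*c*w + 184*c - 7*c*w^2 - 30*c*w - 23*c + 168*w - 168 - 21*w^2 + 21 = c^2*(70 - 10*w) + c*(-7*w^2 + 26*w + 161) - 21*w^2 + 168*w - 147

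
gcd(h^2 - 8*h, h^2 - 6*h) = h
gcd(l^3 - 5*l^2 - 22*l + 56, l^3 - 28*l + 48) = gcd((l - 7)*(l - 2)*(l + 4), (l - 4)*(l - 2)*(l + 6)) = l - 2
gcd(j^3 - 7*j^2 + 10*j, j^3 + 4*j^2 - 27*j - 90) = j - 5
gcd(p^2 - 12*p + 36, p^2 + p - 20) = 1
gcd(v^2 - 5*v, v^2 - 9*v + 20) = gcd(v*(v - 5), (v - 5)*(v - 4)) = v - 5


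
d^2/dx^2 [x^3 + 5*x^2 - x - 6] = 6*x + 10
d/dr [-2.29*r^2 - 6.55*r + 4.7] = -4.58*r - 6.55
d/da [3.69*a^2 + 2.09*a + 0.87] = 7.38*a + 2.09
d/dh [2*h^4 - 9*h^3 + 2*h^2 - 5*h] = 8*h^3 - 27*h^2 + 4*h - 5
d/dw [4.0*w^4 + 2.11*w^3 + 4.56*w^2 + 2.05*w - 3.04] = 16.0*w^3 + 6.33*w^2 + 9.12*w + 2.05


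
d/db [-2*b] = -2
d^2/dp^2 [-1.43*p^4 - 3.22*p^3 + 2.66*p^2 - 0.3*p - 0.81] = -17.16*p^2 - 19.32*p + 5.32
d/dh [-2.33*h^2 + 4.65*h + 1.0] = 4.65 - 4.66*h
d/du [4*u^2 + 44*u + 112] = 8*u + 44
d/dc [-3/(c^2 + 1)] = 6*c/(c^2 + 1)^2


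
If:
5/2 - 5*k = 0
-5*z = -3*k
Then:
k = 1/2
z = 3/10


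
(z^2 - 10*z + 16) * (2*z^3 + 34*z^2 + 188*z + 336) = 2*z^5 + 14*z^4 - 120*z^3 - 1000*z^2 - 352*z + 5376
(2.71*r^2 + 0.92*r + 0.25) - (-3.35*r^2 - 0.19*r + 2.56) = 6.06*r^2 + 1.11*r - 2.31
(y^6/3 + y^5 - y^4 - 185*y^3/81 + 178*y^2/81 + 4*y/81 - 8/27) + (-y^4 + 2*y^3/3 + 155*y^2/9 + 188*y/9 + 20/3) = y^6/3 + y^5 - 2*y^4 - 131*y^3/81 + 1573*y^2/81 + 1696*y/81 + 172/27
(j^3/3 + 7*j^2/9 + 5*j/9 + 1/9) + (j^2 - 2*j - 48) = j^3/3 + 16*j^2/9 - 13*j/9 - 431/9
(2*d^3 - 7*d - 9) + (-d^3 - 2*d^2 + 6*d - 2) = d^3 - 2*d^2 - d - 11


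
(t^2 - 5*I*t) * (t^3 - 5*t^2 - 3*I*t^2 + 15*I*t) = t^5 - 5*t^4 - 8*I*t^4 - 15*t^3 + 40*I*t^3 + 75*t^2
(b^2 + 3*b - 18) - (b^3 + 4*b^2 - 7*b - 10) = -b^3 - 3*b^2 + 10*b - 8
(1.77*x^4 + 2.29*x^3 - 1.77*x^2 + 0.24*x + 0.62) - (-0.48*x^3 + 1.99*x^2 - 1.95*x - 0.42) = 1.77*x^4 + 2.77*x^3 - 3.76*x^2 + 2.19*x + 1.04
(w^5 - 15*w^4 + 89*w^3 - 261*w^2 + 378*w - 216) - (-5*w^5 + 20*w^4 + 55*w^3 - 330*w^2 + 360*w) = 6*w^5 - 35*w^4 + 34*w^3 + 69*w^2 + 18*w - 216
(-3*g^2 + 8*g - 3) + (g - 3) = -3*g^2 + 9*g - 6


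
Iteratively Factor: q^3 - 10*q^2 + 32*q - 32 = (q - 4)*(q^2 - 6*q + 8) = (q - 4)^2*(q - 2)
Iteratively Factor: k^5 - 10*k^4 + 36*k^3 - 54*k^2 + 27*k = (k)*(k^4 - 10*k^3 + 36*k^2 - 54*k + 27) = k*(k - 3)*(k^3 - 7*k^2 + 15*k - 9) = k*(k - 3)^2*(k^2 - 4*k + 3) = k*(k - 3)^2*(k - 1)*(k - 3)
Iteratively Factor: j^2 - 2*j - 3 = (j + 1)*(j - 3)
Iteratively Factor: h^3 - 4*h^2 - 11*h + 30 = (h - 2)*(h^2 - 2*h - 15) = (h - 2)*(h + 3)*(h - 5)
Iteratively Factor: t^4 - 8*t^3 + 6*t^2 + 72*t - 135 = (t - 3)*(t^3 - 5*t^2 - 9*t + 45) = (t - 3)*(t + 3)*(t^2 - 8*t + 15) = (t - 5)*(t - 3)*(t + 3)*(t - 3)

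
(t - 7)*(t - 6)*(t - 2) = t^3 - 15*t^2 + 68*t - 84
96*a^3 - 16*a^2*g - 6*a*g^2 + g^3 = (-6*a + g)*(-4*a + g)*(4*a + g)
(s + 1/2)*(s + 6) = s^2 + 13*s/2 + 3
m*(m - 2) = m^2 - 2*m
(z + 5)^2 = z^2 + 10*z + 25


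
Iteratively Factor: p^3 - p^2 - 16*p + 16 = (p + 4)*(p^2 - 5*p + 4) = (p - 1)*(p + 4)*(p - 4)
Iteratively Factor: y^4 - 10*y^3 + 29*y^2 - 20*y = (y - 5)*(y^3 - 5*y^2 + 4*y) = (y - 5)*(y - 1)*(y^2 - 4*y) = y*(y - 5)*(y - 1)*(y - 4)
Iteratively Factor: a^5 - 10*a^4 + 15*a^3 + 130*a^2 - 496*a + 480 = (a - 5)*(a^4 - 5*a^3 - 10*a^2 + 80*a - 96) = (a - 5)*(a + 4)*(a^3 - 9*a^2 + 26*a - 24) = (a - 5)*(a - 3)*(a + 4)*(a^2 - 6*a + 8) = (a - 5)*(a - 3)*(a - 2)*(a + 4)*(a - 4)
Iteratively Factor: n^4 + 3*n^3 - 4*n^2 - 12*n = (n + 3)*(n^3 - 4*n) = n*(n + 3)*(n^2 - 4) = n*(n - 2)*(n + 3)*(n + 2)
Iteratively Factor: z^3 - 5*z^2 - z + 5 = (z + 1)*(z^2 - 6*z + 5) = (z - 5)*(z + 1)*(z - 1)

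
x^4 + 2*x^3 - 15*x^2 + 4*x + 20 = (x - 2)^2*(x + 1)*(x + 5)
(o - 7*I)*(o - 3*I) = o^2 - 10*I*o - 21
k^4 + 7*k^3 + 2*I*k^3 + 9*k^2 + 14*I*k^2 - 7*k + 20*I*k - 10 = (k + 2)*(k + 5)*(k + I)^2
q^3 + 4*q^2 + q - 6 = (q - 1)*(q + 2)*(q + 3)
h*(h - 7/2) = h^2 - 7*h/2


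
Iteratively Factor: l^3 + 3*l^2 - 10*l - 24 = (l + 2)*(l^2 + l - 12) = (l + 2)*(l + 4)*(l - 3)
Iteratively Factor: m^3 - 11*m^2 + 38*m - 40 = (m - 4)*(m^2 - 7*m + 10) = (m - 5)*(m - 4)*(m - 2)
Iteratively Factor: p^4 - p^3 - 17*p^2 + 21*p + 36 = (p + 4)*(p^3 - 5*p^2 + 3*p + 9) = (p - 3)*(p + 4)*(p^2 - 2*p - 3) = (p - 3)*(p + 1)*(p + 4)*(p - 3)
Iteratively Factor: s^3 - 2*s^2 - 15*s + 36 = (s - 3)*(s^2 + s - 12) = (s - 3)^2*(s + 4)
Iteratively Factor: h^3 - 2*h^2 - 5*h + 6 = (h + 2)*(h^2 - 4*h + 3) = (h - 1)*(h + 2)*(h - 3)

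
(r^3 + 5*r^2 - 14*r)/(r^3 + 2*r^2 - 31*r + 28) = r*(r - 2)/(r^2 - 5*r + 4)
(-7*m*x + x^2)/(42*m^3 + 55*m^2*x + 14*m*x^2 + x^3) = x*(-7*m + x)/(42*m^3 + 55*m^2*x + 14*m*x^2 + x^3)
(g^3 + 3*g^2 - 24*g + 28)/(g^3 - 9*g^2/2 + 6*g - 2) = 2*(g + 7)/(2*g - 1)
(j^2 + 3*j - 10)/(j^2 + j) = (j^2 + 3*j - 10)/(j*(j + 1))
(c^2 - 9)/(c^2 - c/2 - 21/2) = 2*(c - 3)/(2*c - 7)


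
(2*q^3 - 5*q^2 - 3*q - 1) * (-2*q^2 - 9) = -4*q^5 + 10*q^4 - 12*q^3 + 47*q^2 + 27*q + 9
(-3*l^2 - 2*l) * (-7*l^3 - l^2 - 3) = 21*l^5 + 17*l^4 + 2*l^3 + 9*l^2 + 6*l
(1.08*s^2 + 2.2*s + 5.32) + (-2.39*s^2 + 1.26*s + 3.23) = -1.31*s^2 + 3.46*s + 8.55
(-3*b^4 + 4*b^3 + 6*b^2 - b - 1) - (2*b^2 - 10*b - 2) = -3*b^4 + 4*b^3 + 4*b^2 + 9*b + 1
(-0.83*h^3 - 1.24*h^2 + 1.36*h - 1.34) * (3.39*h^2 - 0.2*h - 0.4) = -2.8137*h^5 - 4.0376*h^4 + 5.1904*h^3 - 4.3186*h^2 - 0.276*h + 0.536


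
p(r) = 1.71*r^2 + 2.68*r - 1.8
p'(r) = 3.42*r + 2.68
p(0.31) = -0.80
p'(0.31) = 3.74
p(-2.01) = -0.28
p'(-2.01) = -4.19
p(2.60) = 16.73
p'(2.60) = 11.57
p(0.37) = -0.57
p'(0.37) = 3.95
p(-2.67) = 3.23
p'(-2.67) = -6.45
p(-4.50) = 20.77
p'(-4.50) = -12.71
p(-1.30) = -2.39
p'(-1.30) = -1.77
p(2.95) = 20.99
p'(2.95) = 12.77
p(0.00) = -1.80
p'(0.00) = 2.68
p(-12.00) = 212.28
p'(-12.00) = -38.36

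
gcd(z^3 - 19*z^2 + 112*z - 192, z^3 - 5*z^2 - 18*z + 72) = z - 3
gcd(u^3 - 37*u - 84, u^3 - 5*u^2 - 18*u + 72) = u + 4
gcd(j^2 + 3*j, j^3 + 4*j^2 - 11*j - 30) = 1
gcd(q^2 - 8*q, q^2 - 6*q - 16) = q - 8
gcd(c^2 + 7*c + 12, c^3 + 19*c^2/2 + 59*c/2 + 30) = c^2 + 7*c + 12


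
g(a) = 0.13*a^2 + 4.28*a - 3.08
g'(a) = 0.26*a + 4.28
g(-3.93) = -17.89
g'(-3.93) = 3.26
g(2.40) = 7.94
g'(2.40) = 4.90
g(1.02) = 1.42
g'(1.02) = 4.55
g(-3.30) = -15.79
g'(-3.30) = 3.42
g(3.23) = 12.10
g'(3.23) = 5.12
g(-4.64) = -20.14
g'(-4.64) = 3.07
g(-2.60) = -13.33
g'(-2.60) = 3.60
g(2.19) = 6.92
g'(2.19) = 4.85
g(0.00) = -3.08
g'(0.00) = 4.28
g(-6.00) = -24.08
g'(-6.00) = 2.72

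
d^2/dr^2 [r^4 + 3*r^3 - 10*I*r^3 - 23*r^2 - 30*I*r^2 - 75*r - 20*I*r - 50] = 12*r^2 + r*(18 - 60*I) - 46 - 60*I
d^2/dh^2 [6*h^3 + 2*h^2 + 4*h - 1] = 36*h + 4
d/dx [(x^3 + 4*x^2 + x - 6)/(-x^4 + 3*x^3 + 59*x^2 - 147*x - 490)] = (x^4 + 4*x^3 + 30*x^2 - 460*x - 343)/(x^6 - 10*x^5 - 73*x^4 + 980*x^3 - 49*x^2 - 24010*x + 60025)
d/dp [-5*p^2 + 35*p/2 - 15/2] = 35/2 - 10*p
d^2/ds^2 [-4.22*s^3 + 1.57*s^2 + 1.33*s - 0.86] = 3.14 - 25.32*s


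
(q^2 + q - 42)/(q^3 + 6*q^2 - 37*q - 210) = 1/(q + 5)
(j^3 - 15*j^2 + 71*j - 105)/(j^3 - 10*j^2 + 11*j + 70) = (j - 3)/(j + 2)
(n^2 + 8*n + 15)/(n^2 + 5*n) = (n + 3)/n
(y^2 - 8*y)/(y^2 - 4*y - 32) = y/(y + 4)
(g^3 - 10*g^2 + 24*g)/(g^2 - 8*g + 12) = g*(g - 4)/(g - 2)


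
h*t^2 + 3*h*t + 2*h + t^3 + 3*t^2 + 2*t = (h + t)*(t + 1)*(t + 2)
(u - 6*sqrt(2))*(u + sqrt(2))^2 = u^3 - 4*sqrt(2)*u^2 - 22*u - 12*sqrt(2)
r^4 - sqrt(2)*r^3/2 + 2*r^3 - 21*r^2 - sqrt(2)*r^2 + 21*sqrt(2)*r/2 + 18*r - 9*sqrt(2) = (r - 3)*(r - 1)*(r + 6)*(r - sqrt(2)/2)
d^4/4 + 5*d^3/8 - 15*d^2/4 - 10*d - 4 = (d/4 + 1)*(d - 4)*(d + 1/2)*(d + 2)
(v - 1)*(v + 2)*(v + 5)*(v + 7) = v^4 + 13*v^3 + 45*v^2 + 11*v - 70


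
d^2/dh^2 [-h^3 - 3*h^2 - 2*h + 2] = -6*h - 6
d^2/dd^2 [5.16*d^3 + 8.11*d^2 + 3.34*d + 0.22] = 30.96*d + 16.22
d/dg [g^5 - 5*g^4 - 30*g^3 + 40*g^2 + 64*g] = 5*g^4 - 20*g^3 - 90*g^2 + 80*g + 64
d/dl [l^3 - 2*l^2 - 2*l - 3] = 3*l^2 - 4*l - 2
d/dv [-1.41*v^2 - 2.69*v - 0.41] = -2.82*v - 2.69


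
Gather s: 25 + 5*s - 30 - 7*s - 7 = -2*s - 12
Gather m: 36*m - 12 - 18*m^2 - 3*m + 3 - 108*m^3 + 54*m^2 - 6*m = -108*m^3 + 36*m^2 + 27*m - 9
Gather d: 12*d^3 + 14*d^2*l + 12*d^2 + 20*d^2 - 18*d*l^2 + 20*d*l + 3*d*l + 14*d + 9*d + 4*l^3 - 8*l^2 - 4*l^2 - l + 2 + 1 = 12*d^3 + d^2*(14*l + 32) + d*(-18*l^2 + 23*l + 23) + 4*l^3 - 12*l^2 - l + 3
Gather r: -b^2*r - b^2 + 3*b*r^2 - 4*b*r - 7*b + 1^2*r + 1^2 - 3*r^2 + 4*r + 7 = -b^2 - 7*b + r^2*(3*b - 3) + r*(-b^2 - 4*b + 5) + 8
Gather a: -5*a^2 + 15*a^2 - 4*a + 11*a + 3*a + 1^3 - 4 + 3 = 10*a^2 + 10*a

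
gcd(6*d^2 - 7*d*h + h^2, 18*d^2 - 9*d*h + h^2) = 6*d - h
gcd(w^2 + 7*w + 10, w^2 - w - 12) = 1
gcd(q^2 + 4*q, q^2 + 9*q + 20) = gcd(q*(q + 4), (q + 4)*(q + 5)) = q + 4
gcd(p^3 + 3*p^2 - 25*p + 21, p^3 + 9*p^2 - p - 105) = p^2 + 4*p - 21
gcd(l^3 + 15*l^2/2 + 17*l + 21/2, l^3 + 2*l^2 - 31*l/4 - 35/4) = l^2 + 9*l/2 + 7/2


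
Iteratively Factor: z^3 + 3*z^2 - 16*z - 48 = (z + 4)*(z^2 - z - 12) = (z - 4)*(z + 4)*(z + 3)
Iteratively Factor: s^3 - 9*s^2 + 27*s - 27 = (s - 3)*(s^2 - 6*s + 9) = (s - 3)^2*(s - 3)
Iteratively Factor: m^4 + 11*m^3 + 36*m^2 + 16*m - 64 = (m - 1)*(m^3 + 12*m^2 + 48*m + 64) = (m - 1)*(m + 4)*(m^2 + 8*m + 16) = (m - 1)*(m + 4)^2*(m + 4)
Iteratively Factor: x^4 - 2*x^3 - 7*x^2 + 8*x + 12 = (x - 3)*(x^3 + x^2 - 4*x - 4) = (x - 3)*(x + 1)*(x^2 - 4) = (x - 3)*(x - 2)*(x + 1)*(x + 2)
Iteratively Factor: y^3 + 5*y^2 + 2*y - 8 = (y + 4)*(y^2 + y - 2) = (y - 1)*(y + 4)*(y + 2)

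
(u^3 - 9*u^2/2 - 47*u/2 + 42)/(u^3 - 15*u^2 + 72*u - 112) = (u^2 + 5*u/2 - 6)/(u^2 - 8*u + 16)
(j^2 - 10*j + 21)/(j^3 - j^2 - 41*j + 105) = (j - 7)/(j^2 + 2*j - 35)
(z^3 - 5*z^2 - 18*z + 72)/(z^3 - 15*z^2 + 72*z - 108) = (z + 4)/(z - 6)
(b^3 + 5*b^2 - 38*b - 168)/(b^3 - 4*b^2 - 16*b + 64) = (b^2 + b - 42)/(b^2 - 8*b + 16)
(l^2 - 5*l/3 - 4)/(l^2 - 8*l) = (l^2 - 5*l/3 - 4)/(l*(l - 8))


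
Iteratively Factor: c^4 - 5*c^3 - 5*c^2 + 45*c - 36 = (c - 3)*(c^3 - 2*c^2 - 11*c + 12) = (c - 3)*(c + 3)*(c^2 - 5*c + 4) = (c - 4)*(c - 3)*(c + 3)*(c - 1)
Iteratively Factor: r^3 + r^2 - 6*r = (r - 2)*(r^2 + 3*r) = (r - 2)*(r + 3)*(r)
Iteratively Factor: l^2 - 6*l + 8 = (l - 4)*(l - 2)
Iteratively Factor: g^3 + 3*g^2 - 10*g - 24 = (g + 2)*(g^2 + g - 12) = (g + 2)*(g + 4)*(g - 3)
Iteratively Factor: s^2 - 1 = (s - 1)*(s + 1)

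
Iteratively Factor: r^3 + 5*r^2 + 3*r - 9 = (r + 3)*(r^2 + 2*r - 3) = (r + 3)^2*(r - 1)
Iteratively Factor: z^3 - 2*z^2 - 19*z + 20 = (z - 5)*(z^2 + 3*z - 4) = (z - 5)*(z - 1)*(z + 4)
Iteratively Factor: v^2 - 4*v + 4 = (v - 2)*(v - 2)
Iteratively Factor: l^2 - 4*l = (l - 4)*(l)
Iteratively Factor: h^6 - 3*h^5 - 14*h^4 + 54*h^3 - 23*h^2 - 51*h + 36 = (h - 3)*(h^5 - 14*h^3 + 12*h^2 + 13*h - 12) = (h - 3)*(h - 1)*(h^4 + h^3 - 13*h^2 - h + 12) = (h - 3)*(h - 1)^2*(h^3 + 2*h^2 - 11*h - 12) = (h - 3)^2*(h - 1)^2*(h^2 + 5*h + 4) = (h - 3)^2*(h - 1)^2*(h + 4)*(h + 1)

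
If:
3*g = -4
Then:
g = -4/3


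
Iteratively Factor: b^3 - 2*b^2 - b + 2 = (b + 1)*(b^2 - 3*b + 2) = (b - 2)*(b + 1)*(b - 1)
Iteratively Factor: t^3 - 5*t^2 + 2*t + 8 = (t - 4)*(t^2 - t - 2) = (t - 4)*(t + 1)*(t - 2)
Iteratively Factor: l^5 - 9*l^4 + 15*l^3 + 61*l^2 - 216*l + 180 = (l - 2)*(l^4 - 7*l^3 + l^2 + 63*l - 90) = (l - 3)*(l - 2)*(l^3 - 4*l^2 - 11*l + 30) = (l - 5)*(l - 3)*(l - 2)*(l^2 + l - 6) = (l - 5)*(l - 3)*(l - 2)*(l + 3)*(l - 2)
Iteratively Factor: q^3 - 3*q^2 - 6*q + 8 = (q + 2)*(q^2 - 5*q + 4) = (q - 4)*(q + 2)*(q - 1)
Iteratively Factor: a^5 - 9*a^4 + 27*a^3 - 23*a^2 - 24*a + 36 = (a - 2)*(a^4 - 7*a^3 + 13*a^2 + 3*a - 18) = (a - 2)*(a + 1)*(a^3 - 8*a^2 + 21*a - 18) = (a - 3)*(a - 2)*(a + 1)*(a^2 - 5*a + 6) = (a - 3)*(a - 2)^2*(a + 1)*(a - 3)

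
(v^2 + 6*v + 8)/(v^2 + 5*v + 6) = (v + 4)/(v + 3)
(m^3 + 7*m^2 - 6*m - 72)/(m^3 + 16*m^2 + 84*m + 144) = (m - 3)/(m + 6)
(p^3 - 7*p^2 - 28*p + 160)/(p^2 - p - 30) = (p^2 - 12*p + 32)/(p - 6)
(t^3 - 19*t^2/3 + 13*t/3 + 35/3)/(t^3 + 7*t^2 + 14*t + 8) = (3*t^2 - 22*t + 35)/(3*(t^2 + 6*t + 8))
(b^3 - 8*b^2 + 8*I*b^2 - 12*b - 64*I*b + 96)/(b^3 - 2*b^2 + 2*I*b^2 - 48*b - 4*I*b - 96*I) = (b + 6*I)/(b + 6)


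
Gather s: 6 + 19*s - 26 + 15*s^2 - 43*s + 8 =15*s^2 - 24*s - 12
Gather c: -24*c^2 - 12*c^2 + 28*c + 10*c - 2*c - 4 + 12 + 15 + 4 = -36*c^2 + 36*c + 27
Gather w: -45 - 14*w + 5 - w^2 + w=-w^2 - 13*w - 40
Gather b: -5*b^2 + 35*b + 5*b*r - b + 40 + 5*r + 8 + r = -5*b^2 + b*(5*r + 34) + 6*r + 48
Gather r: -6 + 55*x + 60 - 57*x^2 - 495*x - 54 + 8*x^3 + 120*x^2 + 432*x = 8*x^3 + 63*x^2 - 8*x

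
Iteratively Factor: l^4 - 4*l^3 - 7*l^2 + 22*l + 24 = (l + 1)*(l^3 - 5*l^2 - 2*l + 24) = (l - 4)*(l + 1)*(l^2 - l - 6) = (l - 4)*(l - 3)*(l + 1)*(l + 2)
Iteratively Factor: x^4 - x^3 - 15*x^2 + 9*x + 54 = (x + 3)*(x^3 - 4*x^2 - 3*x + 18) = (x + 2)*(x + 3)*(x^2 - 6*x + 9) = (x - 3)*(x + 2)*(x + 3)*(x - 3)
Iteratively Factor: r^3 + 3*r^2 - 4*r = (r - 1)*(r^2 + 4*r) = r*(r - 1)*(r + 4)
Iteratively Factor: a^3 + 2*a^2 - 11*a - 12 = (a + 1)*(a^2 + a - 12) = (a - 3)*(a + 1)*(a + 4)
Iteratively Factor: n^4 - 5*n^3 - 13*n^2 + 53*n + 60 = (n - 4)*(n^3 - n^2 - 17*n - 15) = (n - 4)*(n + 3)*(n^2 - 4*n - 5) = (n - 4)*(n + 1)*(n + 3)*(n - 5)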